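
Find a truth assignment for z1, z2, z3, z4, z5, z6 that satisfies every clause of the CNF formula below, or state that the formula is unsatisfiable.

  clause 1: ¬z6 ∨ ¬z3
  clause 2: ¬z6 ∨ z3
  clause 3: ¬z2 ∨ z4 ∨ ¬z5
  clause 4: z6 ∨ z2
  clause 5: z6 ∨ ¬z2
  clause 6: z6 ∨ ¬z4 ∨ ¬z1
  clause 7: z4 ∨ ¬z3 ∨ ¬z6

Case z6 = False:
(z2) alone gives z2 = True.
That conflicts with the unit clause (¬z2).
Backtrack on z6: now try z6 = True.
(¬z3) alone gives z3 = False.
That conflicts with the unit clause (z3).
Neither z6 = True nor z6 = False works.

UNSATISFIABLE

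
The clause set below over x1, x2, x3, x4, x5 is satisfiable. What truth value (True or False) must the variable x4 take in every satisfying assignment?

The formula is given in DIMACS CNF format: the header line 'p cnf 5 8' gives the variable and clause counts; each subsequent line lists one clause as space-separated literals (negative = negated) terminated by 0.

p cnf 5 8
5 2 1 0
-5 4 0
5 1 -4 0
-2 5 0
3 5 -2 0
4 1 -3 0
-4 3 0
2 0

True

Suppose x4 = False.
From the singleton clause (¬x5), x5 = False.
From the singleton clause (¬x2), x2 = False.
That conflicts with the unit clause (x2).
So every satisfying assignment has x4 = True.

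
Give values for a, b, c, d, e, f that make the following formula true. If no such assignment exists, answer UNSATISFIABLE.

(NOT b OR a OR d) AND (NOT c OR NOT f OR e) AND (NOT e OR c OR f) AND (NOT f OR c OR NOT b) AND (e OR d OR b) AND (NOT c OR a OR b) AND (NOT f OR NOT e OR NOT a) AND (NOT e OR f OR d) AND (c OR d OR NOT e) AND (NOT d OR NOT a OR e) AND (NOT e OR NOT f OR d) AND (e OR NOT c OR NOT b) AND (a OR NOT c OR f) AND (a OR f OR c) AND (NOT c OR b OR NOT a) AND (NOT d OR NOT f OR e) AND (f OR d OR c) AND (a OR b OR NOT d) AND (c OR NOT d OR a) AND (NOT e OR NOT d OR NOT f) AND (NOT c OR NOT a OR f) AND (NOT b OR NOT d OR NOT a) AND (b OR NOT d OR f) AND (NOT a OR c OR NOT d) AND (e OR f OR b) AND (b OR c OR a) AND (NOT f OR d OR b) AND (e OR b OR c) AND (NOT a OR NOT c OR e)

UNSATISFIABLE

Suppose b = false.
Suppose e = true.
Suppose c = true.
From the singleton clause (a), a = true.
But (NOT a) is also a unit clause — contradiction.
Backtrack on c: now try c = false.
From the singleton clause (f), f = true.
From the singleton clause (NOT a), a = false.
But (a) is also a unit clause — contradiction.
Either choice for c ends in contradiction.
Backtrack on e: now try e = false.
From the singleton clause (d), d = true.
From the singleton clause (NOT a), a = false.
But (a) is also a unit clause — contradiction.
Either choice for e ends in contradiction.
Backtrack on b: now try b = true.
Suppose a = true.
From the singleton clause (NOT d), d = false.
Suppose f = false.
From the singleton clause (NOT e), e = false.
From the singleton clause (NOT c), c = false.
But (c) is also a unit clause — contradiction.
Backtrack on f: now try f = true.
From the singleton clause (c), c = true.
From the singleton clause (e), e = true.
But (NOT e) is also a unit clause — contradiction.
Either choice for f ends in contradiction.
Backtrack on a: now try a = false.
From the singleton clause (d), d = true.
From the singleton clause (c), c = true.
From the singleton clause (e), e = true.
From the singleton clause (f), f = true.
But (NOT f) is also a unit clause — contradiction.
Either choice for a ends in contradiction.
Either choice for b ends in contradiction.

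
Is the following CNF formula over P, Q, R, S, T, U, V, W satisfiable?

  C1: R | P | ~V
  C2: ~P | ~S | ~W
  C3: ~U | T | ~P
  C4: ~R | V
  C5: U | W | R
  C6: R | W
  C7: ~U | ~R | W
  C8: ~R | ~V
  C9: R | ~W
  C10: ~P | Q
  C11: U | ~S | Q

No, unsatisfiable

Try R = 0.
From the singleton clause (W), W = 1.
Now (~W) is unsatisfied and unit — conflict.
Backtrack on R: now try R = 1.
From the singleton clause (V), V = 1.
Now (~V) is unsatisfied and unit — conflict.
Either choice for R ends in contradiction.
No assignment satisfies every clause.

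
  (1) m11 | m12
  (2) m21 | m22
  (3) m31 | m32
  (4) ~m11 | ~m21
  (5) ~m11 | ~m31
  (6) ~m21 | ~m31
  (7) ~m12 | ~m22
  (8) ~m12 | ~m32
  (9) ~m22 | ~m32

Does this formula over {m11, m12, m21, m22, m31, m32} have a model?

Case m11 = 1:
The clause (~m21) is unit, so m21 = 0.
The clause (m22) is unit, so m22 = 1.
The clause (~m31) is unit, so m31 = 0.
The clause (m32) is unit, so m32 = 1.
But (~m32) is also a unit clause — contradiction.
That branch fails; take m11 = 0 instead.
The clause (m12) is unit, so m12 = 1.
The clause (~m22) is unit, so m22 = 0.
The clause (m21) is unit, so m21 = 1.
The clause (~m31) is unit, so m31 = 0.
The clause (m32) is unit, so m32 = 1.
But (~m32) is also a unit clause — contradiction.
Both values of m11 lead to a conflict.
No assignment satisfies every clause.

No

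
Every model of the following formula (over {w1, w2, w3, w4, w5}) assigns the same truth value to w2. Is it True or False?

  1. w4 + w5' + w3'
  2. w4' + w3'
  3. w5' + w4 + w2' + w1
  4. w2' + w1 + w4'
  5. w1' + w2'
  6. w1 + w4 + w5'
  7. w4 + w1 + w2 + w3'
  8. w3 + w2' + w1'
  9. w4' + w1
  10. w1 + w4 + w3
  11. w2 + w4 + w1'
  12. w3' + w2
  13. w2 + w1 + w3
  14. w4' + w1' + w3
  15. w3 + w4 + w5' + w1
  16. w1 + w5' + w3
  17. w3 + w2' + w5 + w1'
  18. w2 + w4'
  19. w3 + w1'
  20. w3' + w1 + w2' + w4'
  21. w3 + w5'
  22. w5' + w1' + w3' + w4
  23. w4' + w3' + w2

Suppose w2 = 0.
From the singleton clause (w3'), w3 = 0.
From the singleton clause (w1), w1 = 1.
But (w1') is also a unit clause — contradiction.
So every satisfying assignment has w2 = True.

True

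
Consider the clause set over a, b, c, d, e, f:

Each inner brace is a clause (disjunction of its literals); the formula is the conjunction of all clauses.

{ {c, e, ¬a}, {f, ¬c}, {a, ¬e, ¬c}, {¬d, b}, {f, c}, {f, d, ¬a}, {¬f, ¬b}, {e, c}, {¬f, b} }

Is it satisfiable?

Branch on f: set f = True.
From the singleton clause (¬b), b = False.
That conflicts with the unit clause (b).
So f must be the other value — set f = False.
From the singleton clause (¬c), c = False.
That conflicts with the unit clause (c).
Neither f = True nor f = False works.
No assignment satisfies every clause.

No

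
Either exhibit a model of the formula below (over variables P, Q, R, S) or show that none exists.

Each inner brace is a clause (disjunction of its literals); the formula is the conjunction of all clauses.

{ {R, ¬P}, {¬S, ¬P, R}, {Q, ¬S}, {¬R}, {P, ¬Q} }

(¬R) alone gives R = False.
(¬P) alone gives P = False.
(¬Q) alone gives Q = False.
(¬S) alone gives S = False.
All clauses are satisfied.

P ↦ False, Q ↦ False, R ↦ False, S ↦ False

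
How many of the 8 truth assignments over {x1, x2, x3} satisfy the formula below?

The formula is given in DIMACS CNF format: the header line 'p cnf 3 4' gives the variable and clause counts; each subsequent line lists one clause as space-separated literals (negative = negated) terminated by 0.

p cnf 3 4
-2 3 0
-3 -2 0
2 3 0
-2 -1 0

2

There are 2^3 = 8 truth assignments over (x1, x2, x3).
Check each against the 4 clauses (columns in the order x1, x2, x3):
  F F F  ✗ fails (x2 ∨ x3)
  F F T  ✓ satisfies all
  F T F  ✗ fails (¬x2 ∨ x3)
  F T T  ✗ fails (¬x3 ∨ ¬x2)
  T F F  ✗ fails (x2 ∨ x3)
  T F T  ✓ satisfies all
  T T F  ✗ fails (¬x2 ∨ x3)
  T T T  ✗ fails (¬x3 ∨ ¬x2)
2 of the 8 rows are models.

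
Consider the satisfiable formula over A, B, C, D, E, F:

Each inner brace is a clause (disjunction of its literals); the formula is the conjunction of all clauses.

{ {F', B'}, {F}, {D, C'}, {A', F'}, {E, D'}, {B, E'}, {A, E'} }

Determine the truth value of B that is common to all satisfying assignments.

Suppose B = 1.
Unit clause (F') forces F = 0.
But (F) is also a unit clause — contradiction.
So every satisfying assignment has B = False.

False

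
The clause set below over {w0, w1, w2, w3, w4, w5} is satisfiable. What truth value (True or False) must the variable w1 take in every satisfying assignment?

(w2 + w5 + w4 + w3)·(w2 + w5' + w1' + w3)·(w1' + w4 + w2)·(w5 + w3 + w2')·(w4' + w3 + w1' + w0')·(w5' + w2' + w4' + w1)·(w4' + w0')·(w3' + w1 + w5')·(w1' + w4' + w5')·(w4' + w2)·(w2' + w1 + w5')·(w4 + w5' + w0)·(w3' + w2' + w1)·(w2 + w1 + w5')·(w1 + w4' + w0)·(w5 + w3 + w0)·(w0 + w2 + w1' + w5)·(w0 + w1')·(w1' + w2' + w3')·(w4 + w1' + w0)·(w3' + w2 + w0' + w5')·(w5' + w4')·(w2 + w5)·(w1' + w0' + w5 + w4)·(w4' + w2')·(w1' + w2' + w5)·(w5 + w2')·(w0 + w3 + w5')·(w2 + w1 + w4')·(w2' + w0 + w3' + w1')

True

Suppose w1 = 0.
Case w4 = 0:
Case w3 = 0:
Case w2 = 1:
Unit clause (w5) forces w5 = 1.
Now (w5') is unsatisfied and unit — conflict.
So w2 must be the other value — set w2 = 0.
Unit clause (w5) forces w5 = 1.
Now (w5') is unsatisfied and unit — conflict.
Both values of w2 lead to a conflict.
So w3 must be the other value — set w3 = 1.
Unit clause (w5') forces w5 = 0.
Unit clause (w2') forces w2 = 0.
Now (w2) is unsatisfied and unit — conflict.
Both values of w3 lead to a conflict.
So w4 must be the other value — set w4 = 1.
Unit clause (w0') forces w0 = 0.
Now (w0) is unsatisfied and unit — conflict.
Both values of w4 lead to a conflict.
So every satisfying assignment has w1 = True.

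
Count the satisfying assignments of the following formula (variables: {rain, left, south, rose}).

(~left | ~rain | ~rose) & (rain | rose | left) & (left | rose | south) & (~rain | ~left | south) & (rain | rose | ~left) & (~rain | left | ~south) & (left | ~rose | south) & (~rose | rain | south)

There are 2^4 = 16 truth assignments over (rain, left, south, rose).
Check each against the 8 clauses (columns in the order rain, left, south, rose):
  F F F F  ✗ fails (rain | rose | left)
  F F F T  ✗ fails (left | ~rose | south)
  F F T F  ✗ fails (rain | rose | left)
  F F T T  ✓ satisfies all
  F T F F  ✗ fails (rain | rose | ~left)
  F T F T  ✗ fails (~rose | rain | south)
  F T T F  ✗ fails (rain | rose | ~left)
  F T T T  ✓ satisfies all
  T F F F  ✗ fails (left | rose | south)
  T F F T  ✗ fails (left | ~rose | south)
  T F T F  ✗ fails (~rain | left | ~south)
  T F T T  ✗ fails (~rain | left | ~south)
  T T F F  ✗ fails (~rain | ~left | south)
  T T F T  ✗ fails (~left | ~rain | ~rose)
  T T T F  ✓ satisfies all
  T T T T  ✗ fails (~left | ~rain | ~rose)
3 of the 16 rows are models.

3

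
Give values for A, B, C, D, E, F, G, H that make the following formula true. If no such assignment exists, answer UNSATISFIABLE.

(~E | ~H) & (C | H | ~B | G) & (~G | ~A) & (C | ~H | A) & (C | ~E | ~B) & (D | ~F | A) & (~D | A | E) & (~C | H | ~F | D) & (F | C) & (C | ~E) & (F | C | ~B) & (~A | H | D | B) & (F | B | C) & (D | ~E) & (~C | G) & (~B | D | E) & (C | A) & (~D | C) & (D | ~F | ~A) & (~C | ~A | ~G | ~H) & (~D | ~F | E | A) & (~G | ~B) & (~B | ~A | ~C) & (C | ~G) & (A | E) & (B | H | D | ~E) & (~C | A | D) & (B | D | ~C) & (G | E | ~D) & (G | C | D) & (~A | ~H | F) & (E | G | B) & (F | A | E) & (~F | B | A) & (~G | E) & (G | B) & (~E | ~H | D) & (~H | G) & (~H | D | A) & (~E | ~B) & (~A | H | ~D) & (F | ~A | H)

Try E = 1.
The clause (~H) is unit, so H = 0.
The clause (C) is unit, so C = 1.
The clause (D) is unit, so D = 1.
The clause (G) is unit, so G = 1.
The clause (~A) is unit, so A = 0.
The clause (~B) is unit, so B = 0.
The clause (~F) is unit, so F = 0.
This assignment satisfies each clause.

A ↦ 0, B ↦ 0, C ↦ 1, D ↦ 1, E ↦ 1, F ↦ 0, G ↦ 1, H ↦ 0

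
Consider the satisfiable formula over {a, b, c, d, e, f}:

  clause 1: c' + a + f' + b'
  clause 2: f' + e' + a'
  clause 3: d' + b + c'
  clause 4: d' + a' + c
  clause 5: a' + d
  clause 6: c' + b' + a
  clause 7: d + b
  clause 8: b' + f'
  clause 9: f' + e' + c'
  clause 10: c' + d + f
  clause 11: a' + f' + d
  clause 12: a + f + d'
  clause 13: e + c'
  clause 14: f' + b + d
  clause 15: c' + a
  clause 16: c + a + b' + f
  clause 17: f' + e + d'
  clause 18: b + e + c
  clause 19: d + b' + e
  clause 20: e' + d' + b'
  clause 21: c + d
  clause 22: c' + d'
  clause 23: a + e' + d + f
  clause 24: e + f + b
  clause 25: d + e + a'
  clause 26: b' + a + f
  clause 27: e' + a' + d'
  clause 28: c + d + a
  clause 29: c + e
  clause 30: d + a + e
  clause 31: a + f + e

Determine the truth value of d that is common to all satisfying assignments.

True

Suppose d = 0.
From the singleton clause (a'), a = 0.
From the singleton clause (b), b = 1.
From the singleton clause (c'), c = 0.
But (c) is also a unit clause — contradiction.
So every satisfying assignment has d = True.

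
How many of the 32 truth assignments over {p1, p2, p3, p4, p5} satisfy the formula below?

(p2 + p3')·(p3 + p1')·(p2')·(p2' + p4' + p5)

4

There are 2^5 = 32 truth assignments over (p1, p2, p3, p4, p5).
Split on p1. With p1 = 1, the clauses containing p1 are satisfied and p1' drops from the rest; 0 of the 2^4 = 16 assignments to the other variables satisfy what remains.
With p1 = 0, by the same count on the reduced clause set, 4 assignments work.
Total: 0 + 4 = 4.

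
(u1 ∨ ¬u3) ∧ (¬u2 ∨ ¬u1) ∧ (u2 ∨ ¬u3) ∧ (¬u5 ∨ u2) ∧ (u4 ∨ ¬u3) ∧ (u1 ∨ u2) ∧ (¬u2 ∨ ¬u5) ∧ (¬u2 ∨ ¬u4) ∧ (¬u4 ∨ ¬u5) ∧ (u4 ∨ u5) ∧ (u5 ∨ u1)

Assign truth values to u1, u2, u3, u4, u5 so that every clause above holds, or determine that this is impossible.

Branch on u1: set u1 = True.
From the singleton clause (¬u2), u2 = False.
From the singleton clause (¬u3), u3 = False.
From the singleton clause (¬u5), u5 = False.
From the singleton clause (u4), u4 = True.
Every clause now holds.

u1 ↦ True; u2 ↦ False; u3 ↦ False; u4 ↦ True; u5 ↦ False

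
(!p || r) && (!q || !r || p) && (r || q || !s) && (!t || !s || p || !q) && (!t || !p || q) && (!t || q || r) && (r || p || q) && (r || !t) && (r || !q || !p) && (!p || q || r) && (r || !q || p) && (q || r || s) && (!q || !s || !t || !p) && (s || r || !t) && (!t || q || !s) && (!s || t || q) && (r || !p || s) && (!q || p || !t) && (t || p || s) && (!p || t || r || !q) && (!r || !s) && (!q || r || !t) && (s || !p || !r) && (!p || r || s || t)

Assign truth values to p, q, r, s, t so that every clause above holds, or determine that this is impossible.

Suppose p = false.
Suppose q = false.
The clause (r) is unit, so r = true.
The clause (!s) is unit, so s = false.
The clause (t) is unit, so t = true.
Every clause now holds.

p: false, q: false, r: true, s: false, t: true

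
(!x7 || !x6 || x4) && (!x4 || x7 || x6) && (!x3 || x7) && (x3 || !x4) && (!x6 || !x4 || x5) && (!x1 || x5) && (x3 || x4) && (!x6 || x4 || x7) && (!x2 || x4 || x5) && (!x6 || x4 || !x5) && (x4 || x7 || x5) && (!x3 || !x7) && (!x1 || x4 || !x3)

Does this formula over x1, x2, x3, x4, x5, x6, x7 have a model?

Case x3 = false:
(!x4) alone gives x4 = false.
But (x4) is also a unit clause — contradiction.
So x3 must be the other value — set x3 = true.
(x7) alone gives x7 = true.
But (!x7) is also a unit clause — contradiction.
Neither x3 = true nor x3 = false works.
No assignment satisfies every clause.

No, unsatisfiable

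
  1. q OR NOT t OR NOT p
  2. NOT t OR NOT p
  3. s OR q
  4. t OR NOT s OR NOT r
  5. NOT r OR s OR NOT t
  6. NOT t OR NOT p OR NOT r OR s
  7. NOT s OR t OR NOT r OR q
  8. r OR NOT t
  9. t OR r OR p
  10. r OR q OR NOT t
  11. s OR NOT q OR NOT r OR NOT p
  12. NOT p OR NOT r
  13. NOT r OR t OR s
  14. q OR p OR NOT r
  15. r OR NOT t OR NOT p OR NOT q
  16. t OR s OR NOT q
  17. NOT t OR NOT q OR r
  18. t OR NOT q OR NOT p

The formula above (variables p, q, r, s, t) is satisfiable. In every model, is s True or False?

Suppose s = false.
(q) alone gives q = true.
(t) alone gives t = true.
(NOT p) alone gives p = false.
(NOT r) alone gives r = false.
But (r) is also a unit clause — contradiction.
So every satisfying assignment has s = True.

True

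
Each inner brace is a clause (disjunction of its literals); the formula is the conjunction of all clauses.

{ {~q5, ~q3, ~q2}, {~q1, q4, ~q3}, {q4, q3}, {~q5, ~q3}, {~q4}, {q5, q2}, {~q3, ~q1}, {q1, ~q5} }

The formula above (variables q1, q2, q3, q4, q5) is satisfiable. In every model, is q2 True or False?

True

Suppose q2 = 0.
Unit clause (~q4) forces q4 = 0.
Unit clause (q3) forces q3 = 1.
Unit clause (~q1) forces q1 = 0.
Unit clause (~q5) forces q5 = 0.
That conflicts with the unit clause (q5).
So every satisfying assignment has q2 = True.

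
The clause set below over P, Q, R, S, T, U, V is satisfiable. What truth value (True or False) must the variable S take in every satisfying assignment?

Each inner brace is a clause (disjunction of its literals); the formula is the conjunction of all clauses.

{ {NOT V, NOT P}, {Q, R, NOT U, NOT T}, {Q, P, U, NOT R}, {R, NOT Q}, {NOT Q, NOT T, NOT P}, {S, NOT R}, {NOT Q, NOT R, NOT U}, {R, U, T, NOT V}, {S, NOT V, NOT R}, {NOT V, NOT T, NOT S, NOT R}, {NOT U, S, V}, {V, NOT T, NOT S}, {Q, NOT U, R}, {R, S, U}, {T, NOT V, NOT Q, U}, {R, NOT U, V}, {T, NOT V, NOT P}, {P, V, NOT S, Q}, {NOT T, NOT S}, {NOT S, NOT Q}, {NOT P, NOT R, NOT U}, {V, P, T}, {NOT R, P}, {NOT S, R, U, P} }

Suppose S = false.
From the singleton clause (NOT R), R = false.
From the singleton clause (NOT Q), Q = false.
From the singleton clause (NOT U), U = false.
That conflicts with the unit clause (U).
So every satisfying assignment has S = True.

True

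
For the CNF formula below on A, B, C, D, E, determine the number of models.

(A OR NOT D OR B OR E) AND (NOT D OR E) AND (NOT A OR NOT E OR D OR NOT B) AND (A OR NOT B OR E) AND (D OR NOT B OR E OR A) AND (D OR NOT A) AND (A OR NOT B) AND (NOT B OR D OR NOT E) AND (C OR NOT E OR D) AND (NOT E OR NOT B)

There are 2^5 = 32 truth assignments over (A, B, C, D, E).
Split on B. With B = true, the clauses containing B are satisfied and NOT B drops from the rest; 0 of the 2^4 = 16 assignments to the other variables satisfy what remains.
With B = false, by the same count on the reduced clause set, 7 assignments work.
(One model: A=F, B=F, C=F, D=F, E=F.)
Total: 0 + 7 = 7.

7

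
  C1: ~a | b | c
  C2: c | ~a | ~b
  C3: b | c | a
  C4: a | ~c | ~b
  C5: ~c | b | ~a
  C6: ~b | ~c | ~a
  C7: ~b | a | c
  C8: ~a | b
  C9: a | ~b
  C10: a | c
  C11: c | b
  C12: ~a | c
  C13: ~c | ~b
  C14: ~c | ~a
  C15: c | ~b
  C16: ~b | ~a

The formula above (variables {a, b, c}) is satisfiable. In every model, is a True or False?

Suppose a = 1.
The clause (b) is unit, so b = 1.
That conflicts with the unit clause (~b).
So every satisfying assignment has a = False.

False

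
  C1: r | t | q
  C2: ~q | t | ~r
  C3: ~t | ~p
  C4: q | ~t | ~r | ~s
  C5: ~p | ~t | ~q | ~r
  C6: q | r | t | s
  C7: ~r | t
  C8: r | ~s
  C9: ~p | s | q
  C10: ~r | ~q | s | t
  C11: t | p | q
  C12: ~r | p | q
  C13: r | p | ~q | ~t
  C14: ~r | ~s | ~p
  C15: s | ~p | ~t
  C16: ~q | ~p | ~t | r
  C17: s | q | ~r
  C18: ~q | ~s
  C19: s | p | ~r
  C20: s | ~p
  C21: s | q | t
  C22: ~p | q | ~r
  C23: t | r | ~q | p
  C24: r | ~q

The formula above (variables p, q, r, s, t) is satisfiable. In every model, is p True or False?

False

Suppose p = 1.
Unit clause (~t) forces t = 0.
Unit clause (~r) forces r = 0.
Unit clause (q) forces q = 1.
That conflicts with the unit clause (~q).
So every satisfying assignment has p = False.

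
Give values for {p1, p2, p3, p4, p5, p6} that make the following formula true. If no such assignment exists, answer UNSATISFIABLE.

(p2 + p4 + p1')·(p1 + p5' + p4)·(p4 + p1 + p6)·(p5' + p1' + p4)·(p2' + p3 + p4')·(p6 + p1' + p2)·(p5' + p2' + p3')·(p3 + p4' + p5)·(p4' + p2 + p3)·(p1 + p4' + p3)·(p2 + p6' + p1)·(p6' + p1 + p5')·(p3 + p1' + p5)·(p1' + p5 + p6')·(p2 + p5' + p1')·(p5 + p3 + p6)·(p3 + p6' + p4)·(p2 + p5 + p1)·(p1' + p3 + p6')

Try p2 = 1.
Try p3 = 1.
(p5') alone gives p5 = 0.
Try p1 = 1.
(p6') alone gives p6 = 0.
Every clause is now satisfied; p4 is unconstrained.

p1: 1,  p2: 1,  p3: 1,  p4: 1,  p5: 0,  p6: 0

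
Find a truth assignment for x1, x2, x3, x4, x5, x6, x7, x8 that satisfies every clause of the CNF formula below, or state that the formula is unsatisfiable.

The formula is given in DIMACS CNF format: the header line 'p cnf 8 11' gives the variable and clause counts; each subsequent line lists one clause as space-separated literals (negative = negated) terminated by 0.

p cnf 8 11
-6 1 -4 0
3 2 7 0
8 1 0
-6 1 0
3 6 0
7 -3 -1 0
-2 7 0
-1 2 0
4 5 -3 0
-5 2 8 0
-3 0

Unit clause (¬x3) forces x3 = False.
Unit clause (x6) forces x6 = True.
Unit clause (x1) forces x1 = True.
Unit clause (x2) forces x2 = True.
Unit clause (x7) forces x7 = True.
Every clause is now satisfied; x4, x5, x8 are unconstrained.

x1 ↦ True, x2 ↦ True, x3 ↦ False, x4 ↦ False, x5 ↦ False, x6 ↦ True, x7 ↦ True, x8 ↦ False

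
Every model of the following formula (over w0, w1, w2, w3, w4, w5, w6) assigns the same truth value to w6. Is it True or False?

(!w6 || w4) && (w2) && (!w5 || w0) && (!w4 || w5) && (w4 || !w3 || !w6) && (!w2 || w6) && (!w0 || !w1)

True

Suppose w6 = false.
From the singleton clause (w2), w2 = true.
Now (!w2) is unsatisfied and unit — conflict.
So every satisfying assignment has w6 = True.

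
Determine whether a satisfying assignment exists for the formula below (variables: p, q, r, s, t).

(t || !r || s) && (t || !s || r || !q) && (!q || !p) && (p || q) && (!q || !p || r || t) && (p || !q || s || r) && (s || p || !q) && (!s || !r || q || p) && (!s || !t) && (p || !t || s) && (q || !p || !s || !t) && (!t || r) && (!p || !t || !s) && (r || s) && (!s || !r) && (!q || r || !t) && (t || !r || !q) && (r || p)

Branch on q: set q = false.
(p) alone gives p = true.
Branch on s: set s = true.
(!t) alone gives t = false.
(!r) alone gives r = false.
This assignment satisfies each clause.
A satisfying assignment: p ↦ true,  q ↦ false,  r ↦ false,  s ↦ true,  t ↦ false.

Yes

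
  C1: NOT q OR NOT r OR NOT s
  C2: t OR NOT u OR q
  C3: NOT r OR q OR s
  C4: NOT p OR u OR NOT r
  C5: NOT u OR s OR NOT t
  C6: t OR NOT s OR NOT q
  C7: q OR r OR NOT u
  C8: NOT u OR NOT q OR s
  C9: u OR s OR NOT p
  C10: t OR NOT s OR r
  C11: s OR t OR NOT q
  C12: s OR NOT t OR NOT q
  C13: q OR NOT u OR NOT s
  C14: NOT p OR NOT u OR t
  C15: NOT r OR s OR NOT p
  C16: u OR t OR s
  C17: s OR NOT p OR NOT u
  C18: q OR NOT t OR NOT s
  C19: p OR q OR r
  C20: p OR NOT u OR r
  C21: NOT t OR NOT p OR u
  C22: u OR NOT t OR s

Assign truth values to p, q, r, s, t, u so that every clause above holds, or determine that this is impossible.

Try q = true.
Try r = false.
Try t = true.
The clause (s) is unit, so s = true.
Try p = true.
The clause (u) is unit, so u = true.
This assignment satisfies each clause.

p ↦ true; q ↦ true; r ↦ false; s ↦ true; t ↦ true; u ↦ true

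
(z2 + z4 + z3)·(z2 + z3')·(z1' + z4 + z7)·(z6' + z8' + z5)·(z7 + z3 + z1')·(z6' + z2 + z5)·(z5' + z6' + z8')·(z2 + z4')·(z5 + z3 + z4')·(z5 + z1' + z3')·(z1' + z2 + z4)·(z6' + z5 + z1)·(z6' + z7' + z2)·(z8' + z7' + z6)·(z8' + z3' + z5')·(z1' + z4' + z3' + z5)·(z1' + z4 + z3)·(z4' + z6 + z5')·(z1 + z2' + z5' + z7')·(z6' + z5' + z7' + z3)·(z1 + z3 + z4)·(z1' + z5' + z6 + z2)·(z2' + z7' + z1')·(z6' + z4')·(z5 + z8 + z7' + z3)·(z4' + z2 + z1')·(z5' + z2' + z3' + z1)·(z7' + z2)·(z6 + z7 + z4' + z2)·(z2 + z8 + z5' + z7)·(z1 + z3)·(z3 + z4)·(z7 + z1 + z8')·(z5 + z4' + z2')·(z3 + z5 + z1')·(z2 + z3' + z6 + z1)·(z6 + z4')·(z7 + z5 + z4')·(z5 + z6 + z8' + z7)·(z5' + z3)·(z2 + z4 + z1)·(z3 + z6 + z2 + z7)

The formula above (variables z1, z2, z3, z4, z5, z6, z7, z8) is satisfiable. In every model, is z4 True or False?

False

Suppose z4 = 1.
(z2) alone gives z2 = 1.
(z6') alone gives z6 = 0.
Now (z6) is unsatisfied and unit — conflict.
So every satisfying assignment has z4 = False.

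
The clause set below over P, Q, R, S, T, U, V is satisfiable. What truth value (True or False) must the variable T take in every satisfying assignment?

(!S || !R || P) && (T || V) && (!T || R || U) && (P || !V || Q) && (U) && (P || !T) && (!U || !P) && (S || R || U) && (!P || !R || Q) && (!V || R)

Suppose T = true.
Unit clause (U) forces U = true.
Unit clause (P) forces P = true.
Now (!P) is unsatisfied and unit — conflict.
So every satisfying assignment has T = False.

False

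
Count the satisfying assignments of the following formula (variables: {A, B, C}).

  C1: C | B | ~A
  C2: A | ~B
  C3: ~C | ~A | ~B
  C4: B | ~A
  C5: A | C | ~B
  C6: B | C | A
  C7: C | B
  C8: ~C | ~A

There are 2^3 = 8 truth assignments over (A, B, C).
Check each against the 8 clauses (columns in the order A, B, C):
  F F F  ✗ fails (B | C | A)
  F F T  ✓ satisfies all
  F T F  ✗ fails (A | ~B)
  F T T  ✗ fails (A | ~B)
  T F F  ✗ fails (C | B | ~A)
  T F T  ✗ fails (B | ~A)
  T T F  ✓ satisfies all
  T T T  ✗ fails (~C | ~A | ~B)
2 of the 8 rows are models.

2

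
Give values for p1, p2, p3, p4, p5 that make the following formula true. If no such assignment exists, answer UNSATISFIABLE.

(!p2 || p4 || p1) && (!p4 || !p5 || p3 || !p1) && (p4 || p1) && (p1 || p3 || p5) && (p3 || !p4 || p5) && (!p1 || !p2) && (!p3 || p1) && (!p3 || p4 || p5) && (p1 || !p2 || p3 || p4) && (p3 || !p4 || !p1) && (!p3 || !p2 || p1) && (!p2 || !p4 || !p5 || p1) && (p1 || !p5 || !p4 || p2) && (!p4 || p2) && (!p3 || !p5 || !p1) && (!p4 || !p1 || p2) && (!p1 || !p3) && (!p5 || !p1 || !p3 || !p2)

Case p4 = false:
Unit clause (p1) forces p1 = true.
Unit clause (!p2) forces p2 = false.
Unit clause (!p3) forces p3 = false.
Every clause is now satisfied; p5 is unconstrained.

p1=true, p2=false, p3=false, p4=false, p5=true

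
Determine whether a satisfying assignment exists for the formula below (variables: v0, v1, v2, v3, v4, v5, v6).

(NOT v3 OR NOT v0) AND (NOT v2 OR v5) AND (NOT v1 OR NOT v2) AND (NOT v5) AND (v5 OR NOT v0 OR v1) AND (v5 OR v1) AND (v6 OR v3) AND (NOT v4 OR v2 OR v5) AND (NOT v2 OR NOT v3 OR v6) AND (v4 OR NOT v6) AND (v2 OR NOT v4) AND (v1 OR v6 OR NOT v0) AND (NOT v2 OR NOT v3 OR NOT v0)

Unit clause (NOT v5) forces v5 = false.
Unit clause (NOT v2) forces v2 = false.
Unit clause (v1) forces v1 = true.
Unit clause (NOT v4) forces v4 = false.
Unit clause (NOT v6) forces v6 = false.
Unit clause (v3) forces v3 = true.
Unit clause (NOT v0) forces v0 = false.
This assignment satisfies each clause.
A satisfying assignment: v0 ↦ false, v1 ↦ true, v2 ↦ false, v3 ↦ true, v4 ↦ false, v5 ↦ false, v6 ↦ false.

Yes, satisfiable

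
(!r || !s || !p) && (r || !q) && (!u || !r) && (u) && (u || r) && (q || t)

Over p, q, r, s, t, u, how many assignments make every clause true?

There are 2^6 = 64 truth assignments over (p, q, r, s, t, u).
Split on t. With t = true, the clauses containing t are satisfied and !t drops from the rest; 4 of the 2^5 = 32 assignments to the other variables satisfy what remains.
With t = false, by the same count on the reduced clause set, 0 assignments work.
(One model: p=F, q=F, r=F, s=F, t=T, u=T.)
Total: 4 + 0 = 4.

4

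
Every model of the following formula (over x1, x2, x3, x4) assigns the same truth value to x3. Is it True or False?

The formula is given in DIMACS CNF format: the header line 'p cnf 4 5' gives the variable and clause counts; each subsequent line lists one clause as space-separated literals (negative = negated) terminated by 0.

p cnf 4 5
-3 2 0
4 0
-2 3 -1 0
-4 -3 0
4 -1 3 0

Suppose x3 = True.
From the singleton clause (x2), x2 = True.
From the singleton clause (x4), x4 = True.
That conflicts with the unit clause (¬x4).
So every satisfying assignment has x3 = False.

False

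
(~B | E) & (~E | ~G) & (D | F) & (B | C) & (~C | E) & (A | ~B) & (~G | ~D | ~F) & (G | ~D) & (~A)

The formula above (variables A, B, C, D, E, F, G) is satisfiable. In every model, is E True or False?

Suppose E = 0.
The clause (~B) is unit, so B = 0.
The clause (C) is unit, so C = 1.
But (~C) is also a unit clause — contradiction.
So every satisfying assignment has E = True.

True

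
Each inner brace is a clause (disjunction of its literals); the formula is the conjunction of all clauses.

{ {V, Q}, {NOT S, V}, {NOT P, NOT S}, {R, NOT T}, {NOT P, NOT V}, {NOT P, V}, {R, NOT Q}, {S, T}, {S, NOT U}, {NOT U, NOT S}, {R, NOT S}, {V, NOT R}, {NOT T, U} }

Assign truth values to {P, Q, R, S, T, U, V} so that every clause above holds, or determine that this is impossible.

Suppose V = true.
The clause (NOT P) is unit, so P = false.
Suppose R = true.
Suppose S = true.
The clause (NOT U) is unit, so U = false.
The clause (NOT T) is unit, so T = false.
No clause remains; Q is free.

P=false, Q=true, R=true, S=true, T=false, U=false, V=true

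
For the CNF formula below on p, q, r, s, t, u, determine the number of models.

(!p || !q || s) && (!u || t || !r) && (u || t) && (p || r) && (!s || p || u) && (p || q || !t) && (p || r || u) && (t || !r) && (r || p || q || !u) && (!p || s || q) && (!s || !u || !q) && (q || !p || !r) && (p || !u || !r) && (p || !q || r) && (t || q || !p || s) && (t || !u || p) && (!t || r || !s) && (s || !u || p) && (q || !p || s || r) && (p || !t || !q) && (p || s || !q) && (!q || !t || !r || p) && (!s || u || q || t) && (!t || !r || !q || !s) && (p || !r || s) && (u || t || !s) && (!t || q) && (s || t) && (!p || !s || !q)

1

There are 2^6 = 64 truth assignments over (p, q, r, s, t, u).
Split on s. With s = true, the clauses containing s are satisfied and !s drops from the rest; 1 of the 2^5 = 32 assignments to the other variables satisfy what remains.
With s = false, by the same count on the reduced clause set, 0 assignments work.
Total: 1 + 0 = 1.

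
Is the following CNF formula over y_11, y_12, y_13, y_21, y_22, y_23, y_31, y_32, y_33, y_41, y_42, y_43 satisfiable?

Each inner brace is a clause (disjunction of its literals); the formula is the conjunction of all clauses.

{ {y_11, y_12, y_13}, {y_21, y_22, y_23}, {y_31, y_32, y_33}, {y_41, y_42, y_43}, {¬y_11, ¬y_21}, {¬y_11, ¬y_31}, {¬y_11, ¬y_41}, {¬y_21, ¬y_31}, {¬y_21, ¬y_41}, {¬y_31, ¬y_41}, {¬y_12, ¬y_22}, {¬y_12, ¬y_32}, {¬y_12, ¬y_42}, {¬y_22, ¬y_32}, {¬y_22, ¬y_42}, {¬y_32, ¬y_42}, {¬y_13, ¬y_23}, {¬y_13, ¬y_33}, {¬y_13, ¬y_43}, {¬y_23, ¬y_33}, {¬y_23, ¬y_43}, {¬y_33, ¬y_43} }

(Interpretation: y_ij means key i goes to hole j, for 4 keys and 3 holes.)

No, unsatisfiable

Suppose y_11 = False.
Suppose y_12 = True.
The clause (¬y_22) is unit, so y_22 = False.
The clause (¬y_32) is unit, so y_32 = False.
The clause (¬y_42) is unit, so y_42 = False.
Suppose y_21 = True.
The clause (¬y_31) is unit, so y_31 = False.
The clause (y_33) is unit, so y_33 = True.
The clause (¬y_41) is unit, so y_41 = False.
The clause (y_43) is unit, so y_43 = True.
Now (¬y_43) is unsatisfied and unit — conflict.
So y_21 must be the other value — set y_21 = False.
The clause (y_23) is unit, so y_23 = True.
The clause (¬y_13) is unit, so y_13 = False.
The clause (¬y_33) is unit, so y_33 = False.
The clause (y_31) is unit, so y_31 = True.
The clause (¬y_41) is unit, so y_41 = False.
The clause (y_43) is unit, so y_43 = True.
Now (¬y_43) is unsatisfied and unit — conflict.
Both values of y_21 lead to a conflict.
So y_12 must be the other value — set y_12 = False.
The clause (y_13) is unit, so y_13 = True.
The clause (¬y_23) is unit, so y_23 = False.
The clause (¬y_33) is unit, so y_33 = False.
The clause (¬y_43) is unit, so y_43 = False.
Suppose y_21 = True.
The clause (¬y_31) is unit, so y_31 = False.
The clause (y_32) is unit, so y_32 = True.
The clause (¬y_41) is unit, so y_41 = False.
The clause (y_42) is unit, so y_42 = True.
Now (¬y_42) is unsatisfied and unit — conflict.
So y_21 must be the other value — set y_21 = False.
The clause (y_22) is unit, so y_22 = True.
The clause (¬y_32) is unit, so y_32 = False.
The clause (y_31) is unit, so y_31 = True.
The clause (¬y_41) is unit, so y_41 = False.
The clause (y_42) is unit, so y_42 = True.
Now (¬y_42) is unsatisfied and unit — conflict.
Both values of y_21 lead to a conflict.
Both values of y_12 lead to a conflict.
So y_11 must be the other value — set y_11 = True.
The clause (¬y_21) is unit, so y_21 = False.
The clause (¬y_31) is unit, so y_31 = False.
The clause (¬y_41) is unit, so y_41 = False.
Suppose y_22 = True.
The clause (¬y_12) is unit, so y_12 = False.
The clause (¬y_32) is unit, so y_32 = False.
The clause (y_33) is unit, so y_33 = True.
The clause (¬y_42) is unit, so y_42 = False.
The clause (y_43) is unit, so y_43 = True.
Now (¬y_43) is unsatisfied and unit — conflict.
So y_22 must be the other value — set y_22 = False.
The clause (y_23) is unit, so y_23 = True.
The clause (¬y_13) is unit, so y_13 = False.
The clause (¬y_33) is unit, so y_33 = False.
The clause (y_32) is unit, so y_32 = True.
The clause (¬y_12) is unit, so y_12 = False.
The clause (¬y_42) is unit, so y_42 = False.
The clause (y_43) is unit, so y_43 = True.
Now (¬y_43) is unsatisfied and unit — conflict.
Both values of y_22 lead to a conflict.
Both values of y_11 lead to a conflict.
No assignment satisfies every clause.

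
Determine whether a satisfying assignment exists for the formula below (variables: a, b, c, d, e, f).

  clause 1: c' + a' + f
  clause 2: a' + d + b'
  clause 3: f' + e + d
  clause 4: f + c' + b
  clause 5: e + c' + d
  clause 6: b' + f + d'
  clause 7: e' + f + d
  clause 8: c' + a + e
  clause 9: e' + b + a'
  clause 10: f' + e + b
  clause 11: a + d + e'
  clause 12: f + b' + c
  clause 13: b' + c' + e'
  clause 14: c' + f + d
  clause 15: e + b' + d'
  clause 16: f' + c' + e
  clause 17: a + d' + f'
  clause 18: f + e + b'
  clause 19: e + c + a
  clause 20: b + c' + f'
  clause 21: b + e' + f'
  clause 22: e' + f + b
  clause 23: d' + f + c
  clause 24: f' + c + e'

Satisfiable

Case c = 0:
Case f = 0:
(b') alone gives b = 0.
(e') alone gives e = 0.
(a) alone gives a = 1.
(d') alone gives d = 0.
This assignment satisfies each clause.
A satisfying assignment: a=1,  b=0,  c=0,  d=0,  e=0,  f=0.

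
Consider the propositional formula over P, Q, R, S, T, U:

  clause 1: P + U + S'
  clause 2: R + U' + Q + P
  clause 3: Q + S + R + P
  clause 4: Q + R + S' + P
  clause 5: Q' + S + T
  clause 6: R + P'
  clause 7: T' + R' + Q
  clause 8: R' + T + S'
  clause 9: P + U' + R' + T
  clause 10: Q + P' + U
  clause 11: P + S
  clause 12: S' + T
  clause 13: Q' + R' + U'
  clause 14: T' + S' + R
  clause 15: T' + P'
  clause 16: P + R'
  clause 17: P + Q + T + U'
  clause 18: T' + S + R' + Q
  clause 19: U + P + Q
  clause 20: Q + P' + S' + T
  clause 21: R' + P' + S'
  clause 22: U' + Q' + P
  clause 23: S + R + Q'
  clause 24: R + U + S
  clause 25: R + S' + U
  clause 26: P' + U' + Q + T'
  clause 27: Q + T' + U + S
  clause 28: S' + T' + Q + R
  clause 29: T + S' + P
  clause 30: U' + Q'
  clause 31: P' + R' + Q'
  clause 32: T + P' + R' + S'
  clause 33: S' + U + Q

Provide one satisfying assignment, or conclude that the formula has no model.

Suppose R = 1.
(P) alone gives P = 1.
(T') alone gives T = 0.
(S') alone gives S = 0.
(Q') alone gives Q = 0.
(U) alone gives U = 1.
All clauses are satisfied.

P: 1, Q: 0, R: 1, S: 0, T: 0, U: 1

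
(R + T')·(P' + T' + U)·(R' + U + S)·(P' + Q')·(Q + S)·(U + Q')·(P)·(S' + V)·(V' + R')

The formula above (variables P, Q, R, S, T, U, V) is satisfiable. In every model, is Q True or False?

False

Suppose Q = 1.
Unit clause (P') forces P = 0.
That conflicts with the unit clause (P).
So every satisfying assignment has Q = False.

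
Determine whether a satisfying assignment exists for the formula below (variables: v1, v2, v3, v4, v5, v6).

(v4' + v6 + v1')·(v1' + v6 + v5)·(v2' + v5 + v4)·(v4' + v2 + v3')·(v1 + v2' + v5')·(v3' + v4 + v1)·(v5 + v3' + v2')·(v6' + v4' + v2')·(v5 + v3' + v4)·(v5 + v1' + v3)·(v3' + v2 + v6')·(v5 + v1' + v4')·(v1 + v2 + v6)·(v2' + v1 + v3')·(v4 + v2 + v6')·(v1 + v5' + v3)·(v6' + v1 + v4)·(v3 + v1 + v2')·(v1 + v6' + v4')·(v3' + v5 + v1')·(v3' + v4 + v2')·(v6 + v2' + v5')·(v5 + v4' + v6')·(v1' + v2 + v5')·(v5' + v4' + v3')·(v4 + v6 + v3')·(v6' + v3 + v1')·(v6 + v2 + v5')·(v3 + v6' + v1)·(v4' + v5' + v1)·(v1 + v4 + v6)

Unsatisfiable

Branch on v4: set v4 = 0.
Branch on v2: set v2 = 0.
Unit clause (v6') forces v6 = 0.
Unit clause (v1) forces v1 = 1.
Unit clause (v5) forces v5 = 1.
But (v5') is also a unit clause — contradiction.
So v2 must be the other value — set v2 = 1.
Unit clause (v5) forces v5 = 1.
Unit clause (v1) forces v1 = 1.
Unit clause (v3') forces v3 = 0.
Unit clause (v6) forces v6 = 1.
But (v6') is also a unit clause — contradiction.
Either choice for v2 ends in contradiction.
So v4 must be the other value — set v4 = 1.
Branch on v6: set v6 = 1.
Unit clause (v2') forces v2 = 0.
Unit clause (v3') forces v3 = 0.
Unit clause (v1) forces v1 = 1.
But (v1') is also a unit clause — contradiction.
So v6 must be the other value — set v6 = 0.
Unit clause (v1') forces v1 = 0.
Unit clause (v2) forces v2 = 1.
Unit clause (v5') forces v5 = 0.
Unit clause (v3') forces v3 = 0.
But (v3) is also a unit clause — contradiction.
Either choice for v6 ends in contradiction.
Either choice for v4 ends in contradiction.
No assignment satisfies every clause.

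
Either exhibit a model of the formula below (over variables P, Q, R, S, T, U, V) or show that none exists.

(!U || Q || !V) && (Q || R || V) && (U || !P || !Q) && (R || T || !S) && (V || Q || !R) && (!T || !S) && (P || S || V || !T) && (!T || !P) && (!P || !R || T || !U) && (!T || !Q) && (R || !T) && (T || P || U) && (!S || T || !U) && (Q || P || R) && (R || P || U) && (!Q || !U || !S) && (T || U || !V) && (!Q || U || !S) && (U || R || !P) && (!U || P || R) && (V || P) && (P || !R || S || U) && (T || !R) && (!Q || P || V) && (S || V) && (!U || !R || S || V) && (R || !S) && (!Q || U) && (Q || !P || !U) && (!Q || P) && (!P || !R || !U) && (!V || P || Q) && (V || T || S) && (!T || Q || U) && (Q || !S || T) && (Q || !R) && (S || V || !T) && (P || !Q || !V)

P=true, Q=true, R=false, S=false, T=false, U=true, V=true

Branch on T: set T = false.
(!R) alone gives R = false.
(!S) alone gives S = false.
(V) alone gives V = true.
(U) alone gives U = true.
(Q) alone gives Q = true.
(P) alone gives P = true.
Every clause now holds.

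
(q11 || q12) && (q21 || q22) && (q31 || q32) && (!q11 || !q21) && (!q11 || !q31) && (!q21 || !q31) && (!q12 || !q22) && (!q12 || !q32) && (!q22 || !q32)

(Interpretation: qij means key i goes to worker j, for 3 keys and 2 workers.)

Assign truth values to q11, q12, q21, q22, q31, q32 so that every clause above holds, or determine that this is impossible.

UNSATISFIABLE

Branch on q11: set q11 = true.
Unit clause (!q21) forces q21 = false.
Unit clause (q22) forces q22 = true.
Unit clause (!q31) forces q31 = false.
Unit clause (q32) forces q32 = true.
But (!q32) is also a unit clause — contradiction.
Backtrack on q11: now try q11 = false.
Unit clause (q12) forces q12 = true.
Unit clause (!q22) forces q22 = false.
Unit clause (q21) forces q21 = true.
Unit clause (!q31) forces q31 = false.
Unit clause (q32) forces q32 = true.
But (!q32) is also a unit clause — contradiction.
Either choice for q11 ends in contradiction.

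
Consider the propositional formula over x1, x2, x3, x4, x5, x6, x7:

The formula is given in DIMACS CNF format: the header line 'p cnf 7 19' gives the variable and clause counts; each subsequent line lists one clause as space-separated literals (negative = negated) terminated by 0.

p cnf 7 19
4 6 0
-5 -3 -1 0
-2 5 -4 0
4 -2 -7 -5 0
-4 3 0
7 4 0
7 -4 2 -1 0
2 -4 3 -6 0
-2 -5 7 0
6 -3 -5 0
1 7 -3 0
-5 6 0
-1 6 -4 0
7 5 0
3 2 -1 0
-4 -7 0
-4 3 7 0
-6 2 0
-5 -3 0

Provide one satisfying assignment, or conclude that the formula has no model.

x1 ↦ True,  x2 ↦ True,  x3 ↦ True,  x4 ↦ False,  x5 ↦ False,  x6 ↦ True,  x7 ↦ True

Suppose x4 = False.
From the singleton clause (x6), x6 = True.
From the singleton clause (x7), x7 = True.
From the singleton clause (x2), x2 = True.
From the singleton clause (¬x5), x5 = False.
Every clause is now satisfied; x1, x3 are unconstrained.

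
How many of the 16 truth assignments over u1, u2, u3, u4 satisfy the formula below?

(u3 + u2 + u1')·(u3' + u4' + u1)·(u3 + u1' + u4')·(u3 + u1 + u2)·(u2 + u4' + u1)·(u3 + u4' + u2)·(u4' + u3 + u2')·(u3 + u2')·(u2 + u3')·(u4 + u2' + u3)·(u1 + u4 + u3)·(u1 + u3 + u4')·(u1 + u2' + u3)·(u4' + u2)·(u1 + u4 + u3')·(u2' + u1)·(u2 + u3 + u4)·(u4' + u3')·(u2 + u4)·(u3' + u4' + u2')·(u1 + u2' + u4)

1

There are 2^4 = 16 truth assignments over (u1, u2, u3, u4).
Check each against the 21 clauses (columns in the order u1, u2, u3, u4):
  F F F F  ✗ fails (u3 + u1 + u2)
  F F F T  ✗ fails (u3 + u1 + u2)
  F F T F  ✗ fails (u2 + u3')
  F F T T  ✗ fails (u3' + u4' + u1)
  F T F F  ✗ fails (u3 + u2')
  F T F T  ✗ fails (u4' + u3 + u2')
  F T T F  ✗ fails (u1 + u4 + u3')
  F T T T  ✗ fails (u3' + u4' + u1)
  T F F F  ✗ fails (u3 + u2 + u1')
  T F F T  ✗ fails (u3 + u2 + u1')
  T F T F  ✗ fails (u2 + u3')
  T F T T  ✗ fails (u2 + u3')
  T T F F  ✗ fails (u3 + u2')
  T T F T  ✗ fails (u3 + u1' + u4')
  T T T F  ✓ satisfies all
  T T T T  ✗ fails (u4' + u3')
1 of the 16 rows is a model.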